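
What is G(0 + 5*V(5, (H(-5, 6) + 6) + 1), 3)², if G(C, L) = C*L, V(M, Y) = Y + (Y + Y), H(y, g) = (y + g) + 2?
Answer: 202500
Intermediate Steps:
H(y, g) = 2 + g + y (H(y, g) = (g + y) + 2 = 2 + g + y)
V(M, Y) = 3*Y (V(M, Y) = Y + 2*Y = 3*Y)
G(0 + 5*V(5, (H(-5, 6) + 6) + 1), 3)² = ((0 + 5*(3*(((2 + 6 - 5) + 6) + 1)))*3)² = ((0 + 5*(3*((3 + 6) + 1)))*3)² = ((0 + 5*(3*(9 + 1)))*3)² = ((0 + 5*(3*10))*3)² = ((0 + 5*30)*3)² = ((0 + 150)*3)² = (150*3)² = 450² = 202500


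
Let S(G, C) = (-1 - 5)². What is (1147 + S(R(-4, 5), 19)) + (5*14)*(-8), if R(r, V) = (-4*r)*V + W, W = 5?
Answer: 623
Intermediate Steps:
R(r, V) = 5 - 4*V*r (R(r, V) = (-4*r)*V + 5 = -4*V*r + 5 = 5 - 4*V*r)
S(G, C) = 36 (S(G, C) = (-6)² = 36)
(1147 + S(R(-4, 5), 19)) + (5*14)*(-8) = (1147 + 36) + (5*14)*(-8) = 1183 + 70*(-8) = 1183 - 560 = 623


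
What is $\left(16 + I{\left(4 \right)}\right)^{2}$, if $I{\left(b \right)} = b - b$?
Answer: $256$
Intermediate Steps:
$I{\left(b \right)} = 0$
$\left(16 + I{\left(4 \right)}\right)^{2} = \left(16 + 0\right)^{2} = 16^{2} = 256$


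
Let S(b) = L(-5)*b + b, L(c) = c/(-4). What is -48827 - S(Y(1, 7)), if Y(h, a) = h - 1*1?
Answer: -48827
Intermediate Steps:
L(c) = -c/4 (L(c) = c*(-1/4) = -c/4)
Y(h, a) = -1 + h (Y(h, a) = h - 1 = -1 + h)
S(b) = 9*b/4 (S(b) = (-1/4*(-5))*b + b = 5*b/4 + b = 9*b/4)
-48827 - S(Y(1, 7)) = -48827 - 9*(-1 + 1)/4 = -48827 - 9*0/4 = -48827 - 1*0 = -48827 + 0 = -48827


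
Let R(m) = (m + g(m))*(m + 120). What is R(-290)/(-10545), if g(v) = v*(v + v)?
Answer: 1902980/703 ≈ 2706.9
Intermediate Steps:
g(v) = 2*v² (g(v) = v*(2*v) = 2*v²)
R(m) = (120 + m)*(m + 2*m²) (R(m) = (m + 2*m²)*(m + 120) = (m + 2*m²)*(120 + m) = (120 + m)*(m + 2*m²))
R(-290)/(-10545) = -290*(120 + 2*(-290)² + 241*(-290))/(-10545) = -290*(120 + 2*84100 - 69890)*(-1/10545) = -290*(120 + 168200 - 69890)*(-1/10545) = -290*98430*(-1/10545) = -28544700*(-1/10545) = 1902980/703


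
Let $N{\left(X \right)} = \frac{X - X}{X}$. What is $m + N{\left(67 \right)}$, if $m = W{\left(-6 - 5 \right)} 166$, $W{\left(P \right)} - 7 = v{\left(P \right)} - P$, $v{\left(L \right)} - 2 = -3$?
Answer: $2822$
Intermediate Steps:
$v{\left(L \right)} = -1$ ($v{\left(L \right)} = 2 - 3 = -1$)
$N{\left(X \right)} = 0$ ($N{\left(X \right)} = \frac{0}{X} = 0$)
$W{\left(P \right)} = 6 - P$ ($W{\left(P \right)} = 7 - \left(1 + P\right) = 6 - P$)
$m = 2822$ ($m = \left(6 - \left(-6 - 5\right)\right) 166 = \left(6 - -11\right) 166 = \left(6 + 11\right) 166 = 17 \cdot 166 = 2822$)
$m + N{\left(67 \right)} = 2822 + 0 = 2822$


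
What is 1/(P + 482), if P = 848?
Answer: 1/1330 ≈ 0.00075188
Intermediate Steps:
1/(P + 482) = 1/(848 + 482) = 1/1330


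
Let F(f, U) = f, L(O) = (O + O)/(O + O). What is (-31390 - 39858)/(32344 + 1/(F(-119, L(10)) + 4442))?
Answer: -308005104/139823113 ≈ -2.2028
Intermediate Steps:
L(O) = 1 (L(O) = (2*O)/((2*O)) = (2*O)*(1/(2*O)) = 1)
(-31390 - 39858)/(32344 + 1/(F(-119, L(10)) + 4442)) = (-31390 - 39858)/(32344 + 1/(-119 + 4442)) = -71248/(32344 + 1/4323) = -71248/139823113/4323 = -71248*4323/139823113 = -308005104/139823113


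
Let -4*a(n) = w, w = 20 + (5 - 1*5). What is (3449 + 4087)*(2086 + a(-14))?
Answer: 15682416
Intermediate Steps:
w = 20 (w = 20 + (5 - 5) = 20 + 0 = 20)
a(n) = -5 (a(n) = -1/4*20 = -5)
(3449 + 4087)*(2086 + a(-14)) = (3449 + 4087)*(2086 - 5) = 7536*2081 = 15682416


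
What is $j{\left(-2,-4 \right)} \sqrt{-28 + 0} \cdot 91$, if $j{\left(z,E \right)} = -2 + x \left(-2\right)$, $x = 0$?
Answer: $- 364 i \sqrt{7} \approx - 963.05 i$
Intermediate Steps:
$j{\left(z,E \right)} = -2$ ($j{\left(z,E \right)} = -2 + 0 \left(-2\right) = -2 + 0 = -2$)
$j{\left(-2,-4 \right)} \sqrt{-28 + 0} \cdot 91 = - 2 \sqrt{-28 + 0} \cdot 91 = - 2 \sqrt{-28} \cdot 91 = - 2 \cdot 2 i \sqrt{7} \cdot 91 = - 4 i \sqrt{7} \cdot 91 = - 364 i \sqrt{7}$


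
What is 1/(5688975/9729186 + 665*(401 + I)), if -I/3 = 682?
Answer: -3243062/3547664702025 ≈ -9.1414e-7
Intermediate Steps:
I = -2046 (I = -3*682 = -2046)
1/(5688975/9729186 + 665*(401 + I)) = 1/(5688975/9729186 + 665*(401 - 2046)) = 1/(5688975*(1/9729186) + 665*(-1645)) = 1/(1896325/3243062 - 1093925) = 1/(-3547664702025/3243062) = -3243062/3547664702025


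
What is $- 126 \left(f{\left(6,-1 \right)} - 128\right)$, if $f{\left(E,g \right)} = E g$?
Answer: $16884$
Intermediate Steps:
$- 126 \left(f{\left(6,-1 \right)} - 128\right) = - 126 \left(6 \left(-1\right) - 128\right) = - 126 \left(-6 - 128\right) = \left(-126\right) \left(-134\right) = 16884$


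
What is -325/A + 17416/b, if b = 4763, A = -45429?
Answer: 792739439/216378327 ≈ 3.6637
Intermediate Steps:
-325/A + 17416/b = -325/(-45429) + 17416/4763 = -325*(-1/45429) + 17416*(1/4763) = 325/45429 + 17416/4763 = 792739439/216378327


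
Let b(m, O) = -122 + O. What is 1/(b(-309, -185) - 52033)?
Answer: -1/52340 ≈ -1.9106e-5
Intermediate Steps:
1/(b(-309, -185) - 52033) = 1/((-122 - 185) - 52033) = 1/(-307 - 52033) = 1/(-52340) = -1/52340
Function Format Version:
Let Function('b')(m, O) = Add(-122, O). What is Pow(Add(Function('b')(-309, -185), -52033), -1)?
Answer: Rational(-1, 52340) ≈ -1.9106e-5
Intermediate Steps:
Pow(Add(Function('b')(-309, -185), -52033), -1) = Pow(Add(Add(-122, -185), -52033), -1) = Pow(Add(-307, -52033), -1) = Pow(-52340, -1) = Rational(-1, 52340)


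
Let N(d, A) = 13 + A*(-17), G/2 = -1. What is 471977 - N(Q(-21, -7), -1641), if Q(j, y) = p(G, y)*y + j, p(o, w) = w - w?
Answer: 444067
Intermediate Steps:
G = -2 (G = 2*(-1) = -2)
p(o, w) = 0
Q(j, y) = j (Q(j, y) = 0*y + j = 0 + j = j)
N(d, A) = 13 - 17*A
471977 - N(Q(-21, -7), -1641) = 471977 - (13 - 17*(-1641)) = 471977 - (13 + 27897) = 471977 - 1*27910 = 471977 - 27910 = 444067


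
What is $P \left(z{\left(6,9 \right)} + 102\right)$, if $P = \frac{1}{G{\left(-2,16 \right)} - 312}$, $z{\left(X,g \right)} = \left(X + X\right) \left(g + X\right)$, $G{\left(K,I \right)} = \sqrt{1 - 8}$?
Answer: $- \frac{87984}{97351} - \frac{282 i \sqrt{7}}{97351} \approx -0.90378 - 0.007664 i$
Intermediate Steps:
$G{\left(K,I \right)} = i \sqrt{7}$ ($G{\left(K,I \right)} = \sqrt{-7} = i \sqrt{7}$)
$z{\left(X,g \right)} = 2 X \left(X + g\right)$
$P = \frac{1}{-312 + i \sqrt{7}}$ ($P = \frac{1}{i \sqrt{7} - 312} = \frac{1}{-312 + i \sqrt{7}} \approx -0.0032049 - 2.718 \cdot 10^{-5} i$)
$P \left(z{\left(6,9 \right)} + 102\right) = \left(- \frac{312}{97351} - \frac{i \sqrt{7}}{97351}\right) \left(2 \cdot 6 \left(6 + 9\right) + 102\right) = \left(- \frac{312}{97351} - \frac{i \sqrt{7}}{97351}\right) \left(2 \cdot 6 \cdot 15 + 102\right) = \left(- \frac{312}{97351} - \frac{i \sqrt{7}}{97351}\right) \left(180 + 102\right) = \left(- \frac{312}{97351} - \frac{i \sqrt{7}}{97351}\right) 282 = - \frac{87984}{97351} - \frac{282 i \sqrt{7}}{97351}$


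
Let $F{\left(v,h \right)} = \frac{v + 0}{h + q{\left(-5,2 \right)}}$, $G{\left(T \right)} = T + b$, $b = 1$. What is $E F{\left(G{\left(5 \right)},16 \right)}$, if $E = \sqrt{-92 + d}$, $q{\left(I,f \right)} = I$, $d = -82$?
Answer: $\frac{6 i \sqrt{174}}{11} \approx 7.195 i$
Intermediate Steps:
$G{\left(T \right)} = 1 + T$ ($G{\left(T \right)} = T + 1 = 1 + T$)
$E = i \sqrt{174}$ ($E = \sqrt{-92 - 82} = \sqrt{-174} = i \sqrt{174} \approx 13.191 i$)
$F{\left(v,h \right)} = \frac{v}{-5 + h}$ ($F{\left(v,h \right)} = \frac{v + 0}{h - 5} = \frac{v}{-5 + h}$)
$E F{\left(G{\left(5 \right)},16 \right)} = i \sqrt{174} \frac{1 + 5}{-5 + 16} = i \sqrt{174} \cdot \frac{6}{11} = \frac{6 i \sqrt{174}}{11}$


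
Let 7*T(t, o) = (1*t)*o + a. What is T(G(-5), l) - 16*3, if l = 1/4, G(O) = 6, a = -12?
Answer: -99/2 ≈ -49.500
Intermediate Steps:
l = ¼ ≈ 0.25000
T(t, o) = -12/7 + o*t/7 (T(t, o) = ((1*t)*o - 12)/7 = (t*o - 12)/7 = (o*t - 12)/7 = (-12 + o*t)/7 = -12/7 + o*t/7)
T(G(-5), l) - 16*3 = (-12/7 + (⅐)*(¼)*6) - 16*3 = (-12/7 + 3/14) - 48 = -3/2 - 48 = -99/2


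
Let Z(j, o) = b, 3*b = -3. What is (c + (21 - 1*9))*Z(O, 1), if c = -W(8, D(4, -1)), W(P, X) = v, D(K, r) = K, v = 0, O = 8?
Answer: -12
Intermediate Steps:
b = -1 (b = (1/3)*(-3) = -1)
W(P, X) = 0
Z(j, o) = -1
c = 0 (c = -1*0 = 0)
(c + (21 - 1*9))*Z(O, 1) = (0 + (21 - 1*9))*(-1) = (0 + (21 - 9))*(-1) = (0 + 12)*(-1) = 12*(-1) = -12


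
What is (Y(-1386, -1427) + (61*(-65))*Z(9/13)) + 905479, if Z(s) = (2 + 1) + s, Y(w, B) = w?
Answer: 889453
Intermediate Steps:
Z(s) = 3 + s
(Y(-1386, -1427) + (61*(-65))*Z(9/13)) + 905479 = (-1386 + (61*(-65))*(3 + 9/13)) + 905479 = (-1386 - 3965*(3 + 9*(1/13))) + 905479 = (-1386 - 3965*(3 + 9/13)) + 905479 = (-1386 - 3965*48/13) + 905479 = (-1386 - 14640) + 905479 = -16026 + 905479 = 889453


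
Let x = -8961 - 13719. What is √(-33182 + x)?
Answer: I*√55862 ≈ 236.35*I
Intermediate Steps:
x = -22680
√(-33182 + x) = √(-33182 - 22680) = √(-55862) = I*√55862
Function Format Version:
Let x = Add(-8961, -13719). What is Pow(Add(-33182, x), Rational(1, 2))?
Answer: Mul(I, Pow(55862, Rational(1, 2))) ≈ Mul(236.35, I)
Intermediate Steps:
x = -22680
Pow(Add(-33182, x), Rational(1, 2)) = Pow(Add(-33182, -22680), Rational(1, 2)) = Pow(-55862, Rational(1, 2)) = Mul(I, Pow(55862, Rational(1, 2)))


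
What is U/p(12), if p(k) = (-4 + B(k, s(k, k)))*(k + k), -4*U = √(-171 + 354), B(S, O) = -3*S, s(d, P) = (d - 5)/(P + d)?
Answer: √183/3840 ≈ 0.0035229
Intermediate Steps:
s(d, P) = (-5 + d)/(P + d)
U = -√183/4 (U = -√(-171 + 354)/4 = -√183/4 ≈ -3.3819)
p(k) = 2*k*(-4 - 3*k) (p(k) = (-4 - 3*k)*(k + k) = (-4 - 3*k)*(2*k) = 2*k*(-4 - 3*k))
U/p(12) = (-√183/4)/((-2*12*(4 + 3*12))) = (-√183/4)/((-2*12*(4 + 36))) = (-√183/4)/((-2*12*40)) = -√183/4/(-960) = -√183/4*(-1/960) = √183/3840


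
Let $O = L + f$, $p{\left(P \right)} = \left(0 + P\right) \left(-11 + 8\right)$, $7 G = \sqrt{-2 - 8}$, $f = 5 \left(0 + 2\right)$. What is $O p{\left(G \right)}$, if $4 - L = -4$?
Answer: $- \frac{54 i \sqrt{10}}{7} \approx - 24.395 i$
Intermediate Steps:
$f = 10$ ($f = 5 \cdot 2 = 10$)
$L = 8$ ($L = 4 - -4 = 4 + 4 = 8$)
$G = \frac{i \sqrt{10}}{7}$ ($G = \frac{\sqrt{-2 - 8}}{7} = \frac{\sqrt{-10}}{7} = \frac{i \sqrt{10}}{7} \approx 0.45175 i$)
$p{\left(P \right)} = - 3 P$ ($p{\left(P \right)} = P \left(-3\right) = - 3 P$)
$O = 18$ ($O = 8 + 10 = 18$)
$O p{\left(G \right)} = 18 \left(- 3 \frac{i \sqrt{10}}{7}\right) = 18 \left(- \frac{3 i \sqrt{10}}{7}\right) = - \frac{54 i \sqrt{10}}{7}$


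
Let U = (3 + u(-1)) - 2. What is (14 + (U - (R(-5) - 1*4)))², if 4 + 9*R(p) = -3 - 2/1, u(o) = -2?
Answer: 324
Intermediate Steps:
R(p) = -1 (R(p) = -4/9 + (-3 - 2/1)/9 = -4/9 + (-3 - 2)/9 = -4/9 + (⅑)*(-5) = -4/9 - 5/9 = -1)
U = -1 (U = (3 - 2) - 2 = 1 - 2 = -1)
(14 + (U - (R(-5) - 1*4)))² = (14 + (-1 - (-1 - 1*4)))² = (14 + (-1 - (-1 - 4)))² = (14 + (-1 - 1*(-5)))² = (14 + (-1 + 5))² = (14 + 4)² = 18² = 324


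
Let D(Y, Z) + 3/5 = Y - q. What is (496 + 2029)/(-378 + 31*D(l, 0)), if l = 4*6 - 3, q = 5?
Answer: 12625/497 ≈ 25.402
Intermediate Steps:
l = 21 (l = 24 - 3 = 21)
D(Y, Z) = -28/5 + Y (D(Y, Z) = -⅗ + (Y - 1*5) = -⅗ + (Y - 5) = -⅗ + (-5 + Y) = -28/5 + Y)
(496 + 2029)/(-378 + 31*D(l, 0)) = (496 + 2029)/(-378 + 31*(-28/5 + 21)) = 2525/(-378 + 31*(77/5)) = 2525/(-378 + 2387/5) = 2525/(497/5) = 2525*(5/497) = 12625/497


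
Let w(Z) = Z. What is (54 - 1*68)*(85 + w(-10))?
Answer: -1050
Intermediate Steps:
(54 - 1*68)*(85 + w(-10)) = (54 - 1*68)*(85 - 10) = (54 - 68)*75 = -14*75 = -1050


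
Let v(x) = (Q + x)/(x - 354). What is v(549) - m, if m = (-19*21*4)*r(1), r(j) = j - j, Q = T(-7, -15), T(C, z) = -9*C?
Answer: 204/65 ≈ 3.1385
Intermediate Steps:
Q = 63 (Q = -9*(-7) = 63)
r(j) = 0
v(x) = (63 + x)/(-354 + x) (v(x) = (63 + x)/(x - 354) = (63 + x)/(-354 + x))
m = 0 (m = (-19*21*4)*0 = -399*4*0 = -1596*0 = 0)
v(549) - m = (63 + 549)/(-354 + 549) - 1*0 = 612/195 + 0 = (1/195)*612 + 0 = 204/65 + 0 = 204/65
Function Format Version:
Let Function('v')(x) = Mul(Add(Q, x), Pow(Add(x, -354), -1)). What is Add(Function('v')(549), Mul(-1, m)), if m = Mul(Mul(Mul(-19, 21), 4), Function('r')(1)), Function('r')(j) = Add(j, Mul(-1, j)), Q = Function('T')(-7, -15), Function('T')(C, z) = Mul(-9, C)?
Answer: Rational(204, 65) ≈ 3.1385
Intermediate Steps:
Q = 63 (Q = Mul(-9, -7) = 63)
Function('r')(j) = 0
Function('v')(x) = Mul(Pow(Add(-354, x), -1), Add(63, x)) (Function('v')(x) = Mul(Add(63, x), Pow(Add(x, -354), -1)) = Mul(Add(63, x), Pow(Add(-354, x), -1)) = Mul(Pow(Add(-354, x), -1), Add(63, x)))
m = 0 (m = Mul(Mul(Mul(-19, 21), 4), 0) = Mul(Mul(-399, 4), 0) = Mul(-1596, 0) = 0)
Add(Function('v')(549), Mul(-1, m)) = Add(Mul(Pow(Add(-354, 549), -1), Add(63, 549)), Mul(-1, 0)) = Add(Mul(Pow(195, -1), 612), 0) = Add(Mul(Rational(1, 195), 612), 0) = Add(Rational(204, 65), 0) = Rational(204, 65)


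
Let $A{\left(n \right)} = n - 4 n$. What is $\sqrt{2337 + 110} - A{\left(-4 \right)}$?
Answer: $-12 + \sqrt{2447} \approx 37.467$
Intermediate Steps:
$A{\left(n \right)} = - 3 n$
$\sqrt{2337 + 110} - A{\left(-4 \right)} = \sqrt{2337 + 110} - \left(-3\right) \left(-4\right) = \sqrt{2447} - 12 = -12 + \sqrt{2447}$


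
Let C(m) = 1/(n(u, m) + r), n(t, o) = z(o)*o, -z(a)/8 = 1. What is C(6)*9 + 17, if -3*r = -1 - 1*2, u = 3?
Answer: 790/47 ≈ 16.809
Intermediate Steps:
z(a) = -8 (z(a) = -8*1 = -8)
n(t, o) = -8*o
r = 1 (r = -(-1 - 1*2)/3 = -(-1 - 2)/3 = -⅓*(-3) = 1)
C(m) = 1/(1 - 8*m) (C(m) = 1/(-8*m + 1) = 1/(1 - 8*m))
C(6)*9 + 17 = 9/(1 - 8*6) + 17 = 9/(1 - 48) + 17 = 9/(-47) + 17 = -1/47*9 + 17 = -9/47 + 17 = 790/47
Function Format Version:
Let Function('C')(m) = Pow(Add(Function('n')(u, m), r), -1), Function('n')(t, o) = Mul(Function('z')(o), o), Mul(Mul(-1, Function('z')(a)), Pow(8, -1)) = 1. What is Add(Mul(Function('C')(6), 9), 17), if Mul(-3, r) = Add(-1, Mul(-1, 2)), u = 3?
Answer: Rational(790, 47) ≈ 16.809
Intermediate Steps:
Function('z')(a) = -8 (Function('z')(a) = Mul(-8, 1) = -8)
Function('n')(t, o) = Mul(-8, o)
r = 1 (r = Mul(Rational(-1, 3), Add(-1, Mul(-1, 2))) = Mul(Rational(-1, 3), Add(-1, -2)) = Mul(Rational(-1, 3), -3) = 1)
Function('C')(m) = Pow(Add(1, Mul(-8, m)), -1) (Function('C')(m) = Pow(Add(Mul(-8, m), 1), -1) = Pow(Add(1, Mul(-8, m)), -1))
Add(Mul(Function('C')(6), 9), 17) = Add(Mul(Pow(Add(1, Mul(-8, 6)), -1), 9), 17) = Add(Mul(Pow(Add(1, -48), -1), 9), 17) = Add(Mul(Pow(-47, -1), 9), 17) = Add(Mul(Rational(-1, 47), 9), 17) = Add(Rational(-9, 47), 17) = Rational(790, 47)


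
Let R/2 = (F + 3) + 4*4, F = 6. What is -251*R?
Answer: -12550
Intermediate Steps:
R = 50 (R = 2*((6 + 3) + 4*4) = 2*(9 + 16) = 2*25 = 50)
-251*R = -251*50 = -12550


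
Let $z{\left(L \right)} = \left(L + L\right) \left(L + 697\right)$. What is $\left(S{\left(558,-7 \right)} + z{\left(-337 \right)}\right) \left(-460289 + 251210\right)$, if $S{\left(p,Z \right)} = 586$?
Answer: $50608408266$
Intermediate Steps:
$z{\left(L \right)} = 2 L \left(697 + L\right)$
$\left(S{\left(558,-7 \right)} + z{\left(-337 \right)}\right) \left(-460289 + 251210\right) = \left(586 + 2 \left(-337\right) \left(697 - 337\right)\right) \left(-460289 + 251210\right) = \left(586 + 2 \left(-337\right) 360\right) \left(-209079\right) = \left(586 - 242640\right) \left(-209079\right) = \left(-242054\right) \left(-209079\right) = 50608408266$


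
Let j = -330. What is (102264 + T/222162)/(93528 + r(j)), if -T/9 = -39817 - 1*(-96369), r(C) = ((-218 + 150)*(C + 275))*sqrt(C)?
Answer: 3688943359275/5154233527783 - 295027118375*I*sqrt(330)/10308467055566 ≈ 0.71571 - 0.51991*I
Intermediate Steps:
r(C) = sqrt(C)*(-18700 - 68*C) (r(C) = (-68*(275 + C))*sqrt(C) = (-18700 - 68*C)*sqrt(C) = sqrt(C)*(-18700 - 68*C))
T = -508968 (T = -9*(-39817 - 1*(-96369)) = -9*(-39817 + 96369) = -9*56552 = -508968)
(102264 + T/222162)/(93528 + r(j)) = (102264 - 508968/222162)/(93528 + 68*sqrt(-330)*(-275 - 1*(-330))) = (102264 - 508968*1/222162)/(93528 + 68*(I*sqrt(330))*(-275 + 330)) = (102264 - 84828/37027)/(93528 + 68*(I*sqrt(330))*55) = 3786444300/(37027*(93528 + 3740*I*sqrt(330)))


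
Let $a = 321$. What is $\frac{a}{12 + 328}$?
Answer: $\frac{321}{340} \approx 0.94412$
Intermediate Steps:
$\frac{a}{12 + 328} = \frac{321}{12 + 328} = \frac{321}{340}$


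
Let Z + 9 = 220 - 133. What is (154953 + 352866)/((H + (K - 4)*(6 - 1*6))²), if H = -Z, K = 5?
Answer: 13021/156 ≈ 83.468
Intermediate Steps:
Z = 78 (Z = -9 + (220 - 133) = -9 + 87 = 78)
H = -78 (H = -1*78 = -78)
(154953 + 352866)/((H + (K - 4)*(6 - 1*6))²) = (154953 + 352866)/((-78 + (5 - 4)*(6 - 1*6))²) = 507819/((-78 + 1*(6 - 6))²) = 507819/((-78 + 1*0)²) = 507819/((-78 + 0)²) = 507819/((-78)²) = 507819/6084 = 507819*(1/6084) = 13021/156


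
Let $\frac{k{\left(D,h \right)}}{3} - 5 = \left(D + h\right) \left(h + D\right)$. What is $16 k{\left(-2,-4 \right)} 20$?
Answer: $39360$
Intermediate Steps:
$k{\left(D,h \right)} = 15 + 3 \left(D + h\right)^{2}$ ($k{\left(D,h \right)} = 15 + 3 \left(D + h\right) \left(h + D\right) = 15 + 3 \left(D + h\right) \left(D + h\right) = 15 + 3 \left(D + h\right)^{2}$)
$16 k{\left(-2,-4 \right)} 20 = 16 \left(15 + 3 \left(-2 - 4\right)^{2}\right) 20 = 16 \left(15 + 3 \left(-6\right)^{2}\right) 20 = 16 \left(15 + 3 \cdot 36\right) 20 = 16 \left(15 + 108\right) 20 = 16 \cdot 123 \cdot 20 = 1968 \cdot 20 = 39360$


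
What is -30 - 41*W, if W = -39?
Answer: 1569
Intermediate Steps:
-30 - 41*W = -30 - 41*(-39) = -30 + 1599 = 1569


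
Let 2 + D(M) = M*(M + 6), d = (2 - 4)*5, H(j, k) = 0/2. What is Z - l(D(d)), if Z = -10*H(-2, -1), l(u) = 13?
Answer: -13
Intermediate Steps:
H(j, k) = 0 (H(j, k) = 0*(1/2) = 0)
d = -10 (d = -2*5 = -10)
D(M) = -2 + M*(6 + M) (D(M) = -2 + M*(M + 6) = -2 + M*(6 + M))
Z = 0 (Z = -10*0 = 0)
Z - l(D(d)) = 0 - 1*13 = 0 - 13 = -13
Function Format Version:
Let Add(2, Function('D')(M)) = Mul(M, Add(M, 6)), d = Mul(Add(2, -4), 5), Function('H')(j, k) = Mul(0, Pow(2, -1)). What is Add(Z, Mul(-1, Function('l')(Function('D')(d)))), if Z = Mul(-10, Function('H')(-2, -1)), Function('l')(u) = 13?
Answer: -13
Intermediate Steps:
Function('H')(j, k) = 0 (Function('H')(j, k) = Mul(0, Rational(1, 2)) = 0)
d = -10 (d = Mul(-2, 5) = -10)
Function('D')(M) = Add(-2, Mul(M, Add(6, M))) (Function('D')(M) = Add(-2, Mul(M, Add(M, 6))) = Add(-2, Mul(M, Add(6, M))))
Z = 0 (Z = Mul(-10, 0) = 0)
Add(Z, Mul(-1, Function('l')(Function('D')(d)))) = Add(0, Mul(-1, 13)) = Add(0, -13) = -13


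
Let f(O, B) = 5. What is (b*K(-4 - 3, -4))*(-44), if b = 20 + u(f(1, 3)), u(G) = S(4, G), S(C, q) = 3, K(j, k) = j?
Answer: 7084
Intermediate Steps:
u(G) = 3
b = 23 (b = 20 + 3 = 23)
(b*K(-4 - 3, -4))*(-44) = (23*(-4 - 3))*(-44) = (23*(-7))*(-44) = -161*(-44) = 7084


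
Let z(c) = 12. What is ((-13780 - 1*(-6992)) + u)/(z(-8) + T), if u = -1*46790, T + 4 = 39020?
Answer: -26789/19514 ≈ -1.3728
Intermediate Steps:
T = 39016 (T = -4 + 39020 = 39016)
u = -46790
((-13780 - 1*(-6992)) + u)/(z(-8) + T) = ((-13780 - 1*(-6992)) - 46790)/(12 + 39016) = ((-13780 + 6992) - 46790)/39028 = (-6788 - 46790)*(1/39028) = -53578*1/39028 = -26789/19514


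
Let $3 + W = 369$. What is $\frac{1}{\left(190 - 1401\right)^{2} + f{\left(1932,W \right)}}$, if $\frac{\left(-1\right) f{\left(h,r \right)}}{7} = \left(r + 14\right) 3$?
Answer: $\frac{1}{1458541} \approx 6.8562 \cdot 10^{-7}$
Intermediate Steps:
$W = 366$ ($W = -3 + 369 = 366$)
$f{\left(h,r \right)} = -294 - 21 r$ ($f{\left(h,r \right)} = - 7 \left(r + 14\right) 3 = - 7 \left(14 + r\right) 3 = - 7 \left(42 + 3 r\right) = -294 - 21 r$)
$\frac{1}{\left(190 - 1401\right)^{2} + f{\left(1932,W \right)}} = \frac{1}{\left(190 - 1401\right)^{2} - 7980} = \frac{1}{\left(-1211\right)^{2} - 7980} = \frac{1}{1466521 - 7980} = \frac{1}{1458541}$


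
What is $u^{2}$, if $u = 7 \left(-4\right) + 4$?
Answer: $576$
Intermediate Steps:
$u = -24$ ($u = -28 + 4 = -24$)
$u^{2} = \left(-24\right)^{2} = 576$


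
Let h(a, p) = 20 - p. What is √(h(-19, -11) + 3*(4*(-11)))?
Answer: I*√101 ≈ 10.05*I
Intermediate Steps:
√(h(-19, -11) + 3*(4*(-11))) = √((20 - 1*(-11)) + 3*(4*(-11))) = √((20 + 11) + 3*(-44)) = √(31 - 132) = √(-101) = I*√101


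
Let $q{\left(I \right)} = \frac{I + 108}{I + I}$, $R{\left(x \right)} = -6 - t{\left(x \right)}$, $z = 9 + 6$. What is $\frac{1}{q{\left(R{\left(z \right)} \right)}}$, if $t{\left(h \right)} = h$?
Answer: $- \frac{14}{29} \approx -0.48276$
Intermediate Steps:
$z = 15$
$R{\left(x \right)} = -6 - x$
$q{\left(I \right)} = \frac{108 + I}{2 I}$
$\frac{1}{q{\left(R{\left(z \right)} \right)}} = \frac{1}{\frac{1}{2} \frac{1}{-6 - 15} \left(108 - 21\right)} = \frac{1}{\frac{1}{2} \frac{1}{-21} \left(108 - 21\right)} = \frac{1}{\frac{1}{2} \left(- \frac{1}{21}\right) 87} = \frac{1}{- \frac{29}{14}} = - \frac{14}{29}$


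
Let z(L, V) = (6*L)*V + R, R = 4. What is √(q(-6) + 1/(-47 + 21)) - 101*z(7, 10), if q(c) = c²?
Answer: -42824 + √24310/26 ≈ -42818.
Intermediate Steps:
z(L, V) = 4 + 6*L*V (z(L, V) = (6*L)*V + 4 = 6*L*V + 4 = 4 + 6*L*V)
√(q(-6) + 1/(-47 + 21)) - 101*z(7, 10) = √((-6)² + 1/(-47 + 21)) - 101*(4 + 6*7*10) = √(36 + 1/(-26)) - 101*(4 + 420) = √(36 - 1/26) - 101*424 = √(935/26) - 42824 = √24310/26 - 42824 = -42824 + √24310/26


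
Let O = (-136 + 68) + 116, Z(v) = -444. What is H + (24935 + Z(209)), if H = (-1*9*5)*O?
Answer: 22331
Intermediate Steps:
O = 48 (O = -68 + 116 = 48)
H = -2160 (H = (-1*9*5)*48 = -9*5*48 = -45*48 = -2160)
H + (24935 + Z(209)) = -2160 + (24935 - 444) = -2160 + 24491 = 22331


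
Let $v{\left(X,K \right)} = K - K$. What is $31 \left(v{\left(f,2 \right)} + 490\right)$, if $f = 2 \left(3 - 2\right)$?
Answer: $15190$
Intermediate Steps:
$f = 2$ ($f = 2 \cdot 1 = 2$)
$v{\left(X,K \right)} = 0$
$31 \left(v{\left(f,2 \right)} + 490\right) = 31 \left(0 + 490\right) = 31 \cdot 490 = 15190$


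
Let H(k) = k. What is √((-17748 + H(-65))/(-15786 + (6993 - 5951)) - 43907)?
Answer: 17*I*√8256474130/7372 ≈ 209.54*I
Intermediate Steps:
√((-17748 + H(-65))/(-15786 + (6993 - 5951)) - 43907) = √((-17748 - 65)/(-15786 + (6993 - 5951)) - 43907) = √(-17813/(-15786 + 1042) - 43907) = √(-17813/(-14744) - 43907) = √(-17813*(-1/14744) - 43907) = √(17813/14744 - 43907) = √(-647346995/14744) = 17*I*√8256474130/7372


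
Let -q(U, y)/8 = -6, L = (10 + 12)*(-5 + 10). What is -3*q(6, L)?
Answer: -144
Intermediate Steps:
L = 110 (L = 22*5 = 110)
q(U, y) = 48 (q(U, y) = -8*(-6) = 48)
-3*q(6, L) = -3*48 = -144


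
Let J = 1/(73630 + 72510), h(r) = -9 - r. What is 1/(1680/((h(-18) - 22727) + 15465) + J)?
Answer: -1059953420/245507947 ≈ -4.3174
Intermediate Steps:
J = 1/146140 ≈ 6.8428e-6
1/(1680/((h(-18) - 22727) + 15465) + J) = 1/(1680/(((-9 - 1*(-18)) - 22727) + 15465) + 1/146140) = 1/(1680/(((-9 + 18) - 22727) + 15465) + 1/146140) = 1/(1680/((9 - 22727) + 15465) + 1/146140) = 1/(1680/(-22718 + 15465) + 1/146140) = 1/(1680/(-7253) + 1/146140) = 1/(1680*(-1/7253) + 1/146140) = 1/(-1680/7253 + 1/146140) = 1/(-245507947/1059953420) = -1059953420/245507947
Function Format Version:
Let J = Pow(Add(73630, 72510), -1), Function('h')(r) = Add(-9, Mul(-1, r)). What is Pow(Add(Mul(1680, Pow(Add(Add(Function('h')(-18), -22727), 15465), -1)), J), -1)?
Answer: Rational(-1059953420, 245507947) ≈ -4.3174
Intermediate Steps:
J = Rational(1, 146140) (J = Pow(146140, -1) = Rational(1, 146140) ≈ 6.8428e-6)
Pow(Add(Mul(1680, Pow(Add(Add(Function('h')(-18), -22727), 15465), -1)), J), -1) = Pow(Add(Mul(1680, Pow(Add(Add(Add(-9, Mul(-1, -18)), -22727), 15465), -1)), Rational(1, 146140)), -1) = Pow(Add(Mul(1680, Pow(Add(Add(Add(-9, 18), -22727), 15465), -1)), Rational(1, 146140)), -1) = Pow(Add(Mul(1680, Pow(Add(Add(9, -22727), 15465), -1)), Rational(1, 146140)), -1) = Pow(Add(Mul(1680, Pow(Add(-22718, 15465), -1)), Rational(1, 146140)), -1) = Pow(Add(Mul(1680, Pow(-7253, -1)), Rational(1, 146140)), -1) = Pow(Add(Mul(1680, Rational(-1, 7253)), Rational(1, 146140)), -1) = Pow(Add(Rational(-1680, 7253), Rational(1, 146140)), -1) = Pow(Rational(-245507947, 1059953420), -1) = Rational(-1059953420, 245507947)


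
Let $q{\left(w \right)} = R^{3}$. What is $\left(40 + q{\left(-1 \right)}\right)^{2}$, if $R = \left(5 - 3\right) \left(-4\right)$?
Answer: $222784$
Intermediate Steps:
$R = -8$ ($R = 2 \left(-4\right) = -8$)
$q{\left(w \right)} = -512$ ($q{\left(w \right)} = \left(-8\right)^{3} = -512$)
$\left(40 + q{\left(-1 \right)}\right)^{2} = \left(40 - 512\right)^{2} = \left(-472\right)^{2} = 222784$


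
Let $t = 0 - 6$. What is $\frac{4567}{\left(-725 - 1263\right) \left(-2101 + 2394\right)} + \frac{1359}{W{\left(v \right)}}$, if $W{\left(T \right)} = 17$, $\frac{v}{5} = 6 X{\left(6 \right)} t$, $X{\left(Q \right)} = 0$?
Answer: $\frac{791518117}{9902228} \approx 79.933$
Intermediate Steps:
$t = -6$ ($t = 0 - 6 = -6$)
$v = 0$ ($v = 5 \cdot 6 \cdot 0 \left(-6\right) = 5 \cdot 0 \left(-6\right) = 5 \cdot 0 = 0$)
$\frac{4567}{\left(-725 - 1263\right) \left(-2101 + 2394\right)} + \frac{1359}{W{\left(v \right)}} = \frac{4567}{\left(-725 - 1263\right) \left(-2101 + 2394\right)} + \frac{1359}{17} = \frac{4567}{\left(-1988\right) 293} + 1359 \cdot \frac{1}{17} = \frac{4567}{-582484} + \frac{1359}{17} = 4567 \left(- \frac{1}{582484}\right) + \frac{1359}{17} = - \frac{4567}{582484} + \frac{1359}{17} = \frac{791518117}{9902228}$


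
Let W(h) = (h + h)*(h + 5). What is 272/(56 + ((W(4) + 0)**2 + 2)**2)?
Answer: 68/6723663 ≈ 1.0114e-5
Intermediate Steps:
W(h) = 2*h*(5 + h) (W(h) = (2*h)*(5 + h) = 2*h*(5 + h))
272/(56 + ((W(4) + 0)**2 + 2)**2) = 272/(56 + ((2*4*(5 + 4) + 0)**2 + 2)**2) = 272/(56 + ((2*4*9 + 0)**2 + 2)**2) = 272/(56 + ((72 + 0)**2 + 2)**2) = 272/(56 + (72**2 + 2)**2) = 272/(56 + (5184 + 2)**2) = 272/(56 + 5186**2) = 272/(56 + 26894596) = 272/26894652 = 272*(1/26894652) = 68/6723663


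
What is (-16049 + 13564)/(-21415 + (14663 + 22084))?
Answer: -2485/15332 ≈ -0.16208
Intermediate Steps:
(-16049 + 13564)/(-21415 + (14663 + 22084)) = -2485/(-21415 + 36747) = -2485/15332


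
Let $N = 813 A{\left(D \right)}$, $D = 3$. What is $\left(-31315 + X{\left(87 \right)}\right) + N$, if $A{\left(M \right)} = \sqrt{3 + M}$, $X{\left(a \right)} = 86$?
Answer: $-31229 + 813 \sqrt{6} \approx -29238.0$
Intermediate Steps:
$N = 813 \sqrt{6}$ ($N = 813 \sqrt{3 + 3} = 813 \sqrt{6} \approx 1991.4$)
$\left(-31315 + X{\left(87 \right)}\right) + N = \left(-31315 + 86\right) + 813 \sqrt{6} = -31229 + 813 \sqrt{6}$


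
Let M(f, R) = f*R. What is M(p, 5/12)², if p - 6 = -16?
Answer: 625/36 ≈ 17.361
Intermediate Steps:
p = -10 (p = 6 - 16 = -10)
M(f, R) = R*f
M(p, 5/12)² = ((5/12)*(-10))² = (-25/6)² = 625/36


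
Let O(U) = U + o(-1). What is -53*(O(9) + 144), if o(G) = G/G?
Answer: -8162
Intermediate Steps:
o(G) = 1
O(U) = 1 + U (O(U) = U + 1 = 1 + U)
-53*(O(9) + 144) = -53*((1 + 9) + 144) = -53*(10 + 144) = -53*154 = -8162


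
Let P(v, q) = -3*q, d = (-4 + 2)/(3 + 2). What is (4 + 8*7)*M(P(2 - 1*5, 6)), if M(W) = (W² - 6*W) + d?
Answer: 25896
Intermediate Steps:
d = -⅖ (d = -2/5 = -2*⅕ = -⅖ ≈ -0.40000)
M(W) = -⅖ + W² - 6*W (M(W) = (W² - 6*W) - ⅖ = -⅖ + W² - 6*W)
(4 + 8*7)*M(P(2 - 1*5, 6)) = (4 + 8*7)*(-⅖ + (-3*6)² - (-18)*6) = (4 + 56)*(-⅖ + (-18)² - 6*(-18)) = 60*(-⅖ + 324 + 108) = 60*(2158/5) = 25896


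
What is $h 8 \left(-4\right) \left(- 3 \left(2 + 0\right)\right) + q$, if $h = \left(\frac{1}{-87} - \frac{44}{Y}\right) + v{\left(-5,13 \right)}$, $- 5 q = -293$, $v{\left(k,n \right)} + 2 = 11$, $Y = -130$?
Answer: $\frac{3486077}{1885} \approx 1849.4$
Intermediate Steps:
$v{\left(k,n \right)} = 9$ ($v{\left(k,n \right)} = -2 + 11 = 9$)
$q = \frac{293}{5}$ ($q = \left(- \frac{1}{5}\right) \left(-293\right) = \frac{293}{5} \approx 58.6$)
$h = \frac{52744}{5655}$ ($h = \left(\frac{1}{-87} - \frac{44}{-130}\right) + 9 = \left(- \frac{1}{87} - - \frac{22}{65}\right) + 9 = \left(- \frac{1}{87} + \frac{22}{65}\right) + 9 = \frac{1849}{5655} + 9 = \frac{52744}{5655} \approx 9.327$)
$h 8 \left(-4\right) \left(- 3 \left(2 + 0\right)\right) + q = \frac{52744 \cdot 8 \left(-4\right) \left(- 3 \left(2 + 0\right)\right)}{5655} + \frac{293}{5} = \frac{52744 \left(- 32 \left(\left(-3\right) 2\right)\right)}{5655} + \frac{293}{5} = \frac{52744 \left(\left(-32\right) \left(-6\right)\right)}{5655} + \frac{293}{5} = \frac{52744}{5655} \cdot 192 + \frac{293}{5} = \frac{3375616}{1885} + \frac{293}{5} = \frac{3486077}{1885}$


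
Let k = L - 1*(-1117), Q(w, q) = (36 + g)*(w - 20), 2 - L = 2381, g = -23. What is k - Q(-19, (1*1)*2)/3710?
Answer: -4681513/3710 ≈ -1261.9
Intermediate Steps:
L = -2379 (L = 2 - 1*2381 = 2 - 2381 = -2379)
Q(w, q) = -260 + 13*w (Q(w, q) = (36 - 23)*(w - 20) = 13*(-20 + w) = -260 + 13*w)
k = -1262 (k = -2379 - 1*(-1117) = -2379 + 1117 = -1262)
k - Q(-19, (1*1)*2)/3710 = -1262 - (-260 + 13*(-19))/3710 = -1262 - (-260 - 247)/3710 = -1262 - (-507)/3710 = -1262 - 1*(-507/3710) = -1262 + 507/3710 = -4681513/3710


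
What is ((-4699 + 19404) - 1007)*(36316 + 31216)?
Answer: 925053336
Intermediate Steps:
((-4699 + 19404) - 1007)*(36316 + 31216) = (14705 - 1007)*67532 = 13698*67532 = 925053336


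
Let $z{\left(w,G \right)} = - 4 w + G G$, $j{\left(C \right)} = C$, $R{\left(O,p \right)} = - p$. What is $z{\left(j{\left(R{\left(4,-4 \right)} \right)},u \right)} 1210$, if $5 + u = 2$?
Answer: $-8470$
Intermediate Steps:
$u = -3$ ($u = -5 + 2 = -3$)
$z{\left(w,G \right)} = G^{2} - 4 w$ ($z{\left(w,G \right)} = - 4 w + G^{2} = G^{2} - 4 w$)
$z{\left(j{\left(R{\left(4,-4 \right)} \right)},u \right)} 1210 = \left(\left(-3\right)^{2} - 4 \left(\left(-1\right) \left(-4\right)\right)\right) 1210 = \left(9 - 16\right) 1210 = \left(-7\right) 1210 = -8470$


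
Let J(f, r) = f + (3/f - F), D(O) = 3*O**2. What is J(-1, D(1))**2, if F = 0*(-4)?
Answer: 16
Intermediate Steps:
F = 0
J(f, r) = f + 3/f (J(f, r) = f + (3/f - 1*0) = f + (3/f + 0) = f + 3/f)
J(-1, D(1))**2 = (-1 + 3/(-1))**2 = (-1 + 3*(-1))**2 = (-1 - 3)**2 = (-4)**2 = 16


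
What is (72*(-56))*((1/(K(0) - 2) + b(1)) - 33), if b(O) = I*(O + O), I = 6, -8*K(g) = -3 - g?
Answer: 1132992/13 ≈ 87153.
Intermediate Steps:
K(g) = 3/8 + g/8 (K(g) = -(-3 - g)/8 = 3/8 + g/8)
b(O) = 12*O (b(O) = 6*(O + O) = 6*(2*O) = 12*O)
(72*(-56))*((1/(K(0) - 2) + b(1)) - 33) = (72*(-56))*((1/((3/8 + (1/8)*0) - 2) + 12*1) - 33) = -4032*((1/((3/8 + 0) - 2) + 12) - 33) = -4032*((1/(3/8 - 2) + 12) - 33) = -4032*((1/(-13/8) + 12) - 33) = -4032*((-8/13 + 12) - 33) = -4032*(148/13 - 33) = -4032*(-281/13) = 1132992/13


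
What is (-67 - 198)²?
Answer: 70225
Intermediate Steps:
(-67 - 198)² = (-265)² = 70225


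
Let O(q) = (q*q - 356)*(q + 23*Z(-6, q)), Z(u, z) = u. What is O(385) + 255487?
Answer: 36779130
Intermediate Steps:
O(q) = (-356 + q²)*(-138 + q) (O(q) = (q*q - 356)*(q + 23*(-6)) = (q² - 356)*(q - 138) = (-356 + q²)*(-138 + q))
O(385) + 255487 = (49128 + 385³ - 356*385 - 138*385²) + 255487 = (49128 + 57066625 - 137060 - 138*148225) + 255487 = (49128 + 57066625 - 137060 - 20455050) + 255487 = 36523643 + 255487 = 36779130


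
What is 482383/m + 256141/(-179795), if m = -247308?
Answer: -150075769913/44464741860 ≈ -3.3752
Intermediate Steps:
482383/m + 256141/(-179795) = 482383/(-247308) + 256141/(-179795) = 482383*(-1/247308) + 256141*(-1/179795) = -482383/247308 - 256141/179795 = -150075769913/44464741860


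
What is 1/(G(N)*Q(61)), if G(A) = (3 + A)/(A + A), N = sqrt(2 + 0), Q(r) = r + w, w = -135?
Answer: 2/259 - 3*sqrt(2)/259 ≈ -0.0086588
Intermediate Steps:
Q(r) = -135 + r (Q(r) = r - 135 = -135 + r)
N = sqrt(2) ≈ 1.4142
G(A) = (3 + A)/(2*A) (G(A) = (3 + A)/((2*A)) = (3 + A)*(1/(2*A)) = (3 + A)/(2*A))
1/(G(N)*Q(61)) = 1/(((3 + sqrt(2))/(2*(sqrt(2))))*(-135 + 61)) = 1/(((sqrt(2)/2)*(3 + sqrt(2))/2)*(-74)) = 1/((sqrt(2)*(3 + sqrt(2))/4)*(-74)) = 1/(-37*sqrt(2)*(3 + sqrt(2))/2) = -sqrt(2)/(37*(3 + sqrt(2)))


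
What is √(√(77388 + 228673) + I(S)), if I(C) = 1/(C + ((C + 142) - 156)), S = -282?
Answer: √(-2 + 1156*√306061)/34 ≈ 23.521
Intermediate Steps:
I(C) = 1/(-14 + 2*C) (I(C) = 1/(C + ((142 + C) - 156)) = 1/(C + (-14 + C)) = 1/(-14 + 2*C))
√(√(77388 + 228673) + I(S)) = √(√(77388 + 228673) + 1/(2*(-7 - 282))) = √(√306061 + (½)/(-289)) = √(√306061 + (½)*(-1/289)) = √(√306061 - 1/578) = √(-1/578 + √306061)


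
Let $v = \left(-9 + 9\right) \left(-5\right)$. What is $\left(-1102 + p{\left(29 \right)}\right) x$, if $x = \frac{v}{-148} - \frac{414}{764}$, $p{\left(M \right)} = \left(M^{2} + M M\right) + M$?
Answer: $- \frac{126063}{382} \approx -330.01$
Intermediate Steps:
$v = 0$ ($v = 0 \left(-5\right) = 0$)
$p{\left(M \right)} = M + 2 M^{2}$ ($p{\left(M \right)} = \left(M^{2} + M^{2}\right) + M = 2 M^{2} + M = M + 2 M^{2}$)
$x = - \frac{207}{382}$ ($x = \frac{0}{-148} - \frac{414}{764} = 0 \left(- \frac{1}{148}\right) - \frac{207}{382} = 0 - \frac{207}{382} = - \frac{207}{382} \approx -0.54188$)
$\left(-1102 + p{\left(29 \right)}\right) x = \left(-1102 + 29 \left(1 + 2 \cdot 29\right)\right) \left(- \frac{207}{382}\right) = \left(-1102 + 29 \left(1 + 58\right)\right) \left(- \frac{207}{382}\right) = \left(-1102 + 29 \cdot 59\right) \left(- \frac{207}{382}\right) = \left(-1102 + 1711\right) \left(- \frac{207}{382}\right) = 609 \left(- \frac{207}{382}\right) = - \frac{126063}{382}$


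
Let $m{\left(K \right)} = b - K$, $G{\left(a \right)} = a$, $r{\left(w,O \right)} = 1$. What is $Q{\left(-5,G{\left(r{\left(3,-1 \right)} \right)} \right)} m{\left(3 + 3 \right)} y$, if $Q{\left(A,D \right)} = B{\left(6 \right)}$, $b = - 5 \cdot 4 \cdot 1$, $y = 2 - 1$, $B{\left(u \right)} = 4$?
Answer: $-104$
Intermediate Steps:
$y = 1$ ($y = 2 - 1 = 1$)
$b = -20$ ($b = \left(-5\right) 4 = -20$)
$Q{\left(A,D \right)} = 4$
$m{\left(K \right)} = -20 - K$
$Q{\left(-5,G{\left(r{\left(3,-1 \right)} \right)} \right)} m{\left(3 + 3 \right)} y = 4 \left(-20 - \left(3 + 3\right)\right) 1 = 4 \left(-20 - 6\right) 1 = 4 \left(-26\right) 1 = \left(-104\right) 1 = -104$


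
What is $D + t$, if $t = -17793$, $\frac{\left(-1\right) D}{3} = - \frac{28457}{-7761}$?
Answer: $-17804$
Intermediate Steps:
$D = -11$ ($D = - 3 \left(- \frac{28457}{-7761}\right) = - 3 \left(\left(-28457\right) \left(- \frac{1}{7761}\right)\right) = \left(-3\right) \frac{11}{3} = -11$)
$D + t = -11 - 17793 = -17804$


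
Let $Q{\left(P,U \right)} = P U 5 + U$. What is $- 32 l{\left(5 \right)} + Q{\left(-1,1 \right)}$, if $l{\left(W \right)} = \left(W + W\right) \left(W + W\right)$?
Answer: $-3204$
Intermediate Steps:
$Q{\left(P,U \right)} = U + 5 P U$ ($Q{\left(P,U \right)} = 5 P U + U = U + 5 P U$)
$l{\left(W \right)} = 4 W^{2}$ ($l{\left(W \right)} = 2 W 2 W = 4 W^{2}$)
$- 32 l{\left(5 \right)} + Q{\left(-1,1 \right)} = - 32 \cdot 4 \cdot 5^{2} + 1 \left(1 + 5 \left(-1\right)\right) = - 32 \cdot 4 \cdot 25 + 1 \left(1 - 5\right) = \left(-32\right) 100 + 1 \left(-4\right) = -3200 - 4 = -3204$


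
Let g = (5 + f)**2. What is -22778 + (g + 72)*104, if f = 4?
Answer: -6866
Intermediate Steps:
g = 81 (g = (5 + 4)**2 = 9**2 = 81)
-22778 + (g + 72)*104 = -22778 + (81 + 72)*104 = -22778 + 153*104 = -22778 + 15912 = -6866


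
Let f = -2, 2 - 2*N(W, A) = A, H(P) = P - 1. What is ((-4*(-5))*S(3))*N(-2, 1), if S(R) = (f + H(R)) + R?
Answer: 30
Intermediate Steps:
H(P) = -1 + P
N(W, A) = 1 - A/2
S(R) = -3 + 2*R (S(R) = (-2 + (-1 + R)) + R = (-3 + R) + R = -3 + 2*R)
((-4*(-5))*S(3))*N(-2, 1) = ((-4*(-5))*(-3 + 2*3))*(1 - ½*1) = (20*(-3 + 6))*(1 - ½) = (20*3)*(½) = 60*(½) = 30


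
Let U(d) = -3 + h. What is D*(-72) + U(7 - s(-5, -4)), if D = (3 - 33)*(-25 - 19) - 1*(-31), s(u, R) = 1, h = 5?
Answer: -97270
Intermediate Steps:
D = 1351 (D = -30*(-44) + 31 = 1320 + 31 = 1351)
U(d) = 2 (U(d) = -3 + 5 = 2)
D*(-72) + U(7 - s(-5, -4)) = 1351*(-72) + 2 = -97272 + 2 = -97270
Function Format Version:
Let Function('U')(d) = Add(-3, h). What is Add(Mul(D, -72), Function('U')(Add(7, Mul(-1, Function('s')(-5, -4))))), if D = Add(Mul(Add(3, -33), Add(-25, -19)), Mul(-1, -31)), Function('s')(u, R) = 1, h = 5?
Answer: -97270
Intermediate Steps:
D = 1351 (D = Add(Mul(-30, -44), 31) = Add(1320, 31) = 1351)
Function('U')(d) = 2 (Function('U')(d) = Add(-3, 5) = 2)
Add(Mul(D, -72), Function('U')(Add(7, Mul(-1, Function('s')(-5, -4))))) = Add(Mul(1351, -72), 2) = Add(-97272, 2) = -97270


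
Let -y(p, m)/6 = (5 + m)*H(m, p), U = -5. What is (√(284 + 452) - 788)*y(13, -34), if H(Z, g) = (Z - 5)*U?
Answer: -26736840 + 135720*√46 ≈ -2.5816e+7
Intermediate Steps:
H(Z, g) = 25 - 5*Z (H(Z, g) = (Z - 5)*(-5) = (-5 + Z)*(-5) = 25 - 5*Z)
y(p, m) = -6*(5 + m)*(25 - 5*m)
(√(284 + 452) - 788)*y(13, -34) = (√(284 + 452) - 788)*(-750 + 30*(-34)²) = (√736 - 788)*(-750 + 30*1156) = (4*√46 - 788)*(-750 + 34680) = (-788 + 4*√46)*33930 = -26736840 + 135720*√46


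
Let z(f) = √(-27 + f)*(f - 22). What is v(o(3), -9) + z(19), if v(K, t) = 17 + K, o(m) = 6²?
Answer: 53 - 6*I*√2 ≈ 53.0 - 8.4853*I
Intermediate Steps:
o(m) = 36
z(f) = √(-27 + f)*(-22 + f)
v(o(3), -9) + z(19) = (17 + 36) + √(-27 + 19)*(-22 + 19) = 53 + √(-8)*(-3) = 53 + (2*I*√2)*(-3) = 53 - 6*I*√2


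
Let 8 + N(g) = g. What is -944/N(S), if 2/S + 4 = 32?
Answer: 13216/111 ≈ 119.06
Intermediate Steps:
S = 1/14 (S = 2/(-4 + 32) = 2/28 = 2*(1/28) = 1/14 ≈ 0.071429)
N(g) = -8 + g
-944/N(S) = -944/(-8 + 1/14) = -944/(-111/14) = -944*(-14/111) = 13216/111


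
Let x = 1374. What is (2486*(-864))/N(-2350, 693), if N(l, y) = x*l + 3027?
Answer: 715968/1075291 ≈ 0.66584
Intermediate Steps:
N(l, y) = 3027 + 1374*l (N(l, y) = 1374*l + 3027 = 3027 + 1374*l)
(2486*(-864))/N(-2350, 693) = (2486*(-864))/(3027 + 1374*(-2350)) = -2147904/(3027 - 3228900) = -2147904/(-3225873) = -2147904*(-1/3225873) = 715968/1075291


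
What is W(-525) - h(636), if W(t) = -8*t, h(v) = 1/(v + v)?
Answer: 5342399/1272 ≈ 4200.0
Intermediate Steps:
h(v) = 1/(2*v)
W(-525) - h(636) = -8*(-525) - 1/(2*636) = 4200 - 1/(2*636) = 4200 - 1*1/1272 = 4200 - 1/1272 = 5342399/1272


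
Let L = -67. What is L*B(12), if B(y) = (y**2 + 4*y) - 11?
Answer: -12127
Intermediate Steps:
B(y) = -11 + y**2 + 4*y
L*B(12) = -67*(-11 + 12**2 + 4*12) = -67*(-11 + 144 + 48) = -67*181 = -12127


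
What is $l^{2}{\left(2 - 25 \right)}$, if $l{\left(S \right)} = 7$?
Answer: $49$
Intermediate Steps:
$l^{2}{\left(2 - 25 \right)} = 7^{2} = 49$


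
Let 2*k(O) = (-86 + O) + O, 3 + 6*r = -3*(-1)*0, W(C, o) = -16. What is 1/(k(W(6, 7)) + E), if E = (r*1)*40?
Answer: -1/79 ≈ -0.012658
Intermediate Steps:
r = -1/2 (r = -1/2 + (-3*(-1)*0)/6 = -1/2 + (3*0)/6 = -1/2 + (1/6)*0 = -1/2 + 0 = -1/2 ≈ -0.50000)
k(O) = -43 + O (k(O) = ((-86 + O) + O)/2 = (-86 + 2*O)/2 = -43 + O)
E = -20 (E = -1/2*1*40 = -1/2*40 = -20)
1/(k(W(6, 7)) + E) = 1/((-43 - 16) - 20) = 1/(-59 - 20) = 1/(-79) = -1/79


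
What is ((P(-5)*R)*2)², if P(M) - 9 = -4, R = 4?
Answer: 1600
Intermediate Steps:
P(M) = 5 (P(M) = 9 - 4 = 5)
((P(-5)*R)*2)² = ((5*4)*2)² = (20*2)² = 40² = 1600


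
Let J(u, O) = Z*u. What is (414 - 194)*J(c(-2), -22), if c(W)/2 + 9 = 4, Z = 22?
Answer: -48400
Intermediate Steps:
c(W) = -10 (c(W) = -18 + 2*4 = -18 + 8 = -10)
J(u, O) = 22*u
(414 - 194)*J(c(-2), -22) = (414 - 194)*(22*(-10)) = 220*(-220) = -48400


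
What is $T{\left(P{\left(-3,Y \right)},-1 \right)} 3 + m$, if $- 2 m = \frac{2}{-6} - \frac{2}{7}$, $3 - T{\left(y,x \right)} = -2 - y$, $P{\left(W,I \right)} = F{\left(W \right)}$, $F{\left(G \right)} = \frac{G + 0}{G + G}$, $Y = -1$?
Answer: $\frac{353}{21} \approx 16.81$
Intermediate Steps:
$F{\left(G \right)} = \frac{1}{2}$ ($F{\left(G \right)} = \frac{G}{2 G} = G \frac{1}{2 G} = \frac{1}{2}$)
$P{\left(W,I \right)} = \frac{1}{2}$
$T{\left(y,x \right)} = 5 + y$ ($T{\left(y,x \right)} = 3 - \left(-2 - y\right) = 3 + \left(2 + y\right) = 5 + y$)
$m = \frac{13}{42}$ ($m = - \frac{\frac{2}{-6} - \frac{2}{7}}{2} = - \frac{2 \left(- \frac{1}{6}\right) - \frac{2}{7}}{2} = - \frac{- \frac{1}{3} - \frac{2}{7}}{2} = \left(- \frac{1}{2}\right) \left(- \frac{13}{21}\right) = \frac{13}{42} \approx 0.30952$)
$T{\left(P{\left(-3,Y \right)},-1 \right)} 3 + m = \left(5 + \frac{1}{2}\right) 3 + \frac{13}{42} = \frac{11}{2} \cdot 3 + \frac{13}{42} = \frac{33}{2} + \frac{13}{42} = \frac{353}{21}$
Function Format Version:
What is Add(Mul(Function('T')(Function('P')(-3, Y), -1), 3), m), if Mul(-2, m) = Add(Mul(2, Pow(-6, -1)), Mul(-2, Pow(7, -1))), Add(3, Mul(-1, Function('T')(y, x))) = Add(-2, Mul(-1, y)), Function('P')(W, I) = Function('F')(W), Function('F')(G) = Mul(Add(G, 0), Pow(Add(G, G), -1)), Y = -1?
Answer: Rational(353, 21) ≈ 16.810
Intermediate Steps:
Function('F')(G) = Rational(1, 2) (Function('F')(G) = Mul(G, Pow(Mul(2, G), -1)) = Mul(G, Mul(Rational(1, 2), Pow(G, -1))) = Rational(1, 2))
Function('P')(W, I) = Rational(1, 2)
Function('T')(y, x) = Add(5, y) (Function('T')(y, x) = Add(3, Mul(-1, Add(-2, Mul(-1, y)))) = Add(3, Add(2, y)) = Add(5, y))
m = Rational(13, 42) (m = Mul(Rational(-1, 2), Add(Mul(2, Pow(-6, -1)), Mul(-2, Pow(7, -1)))) = Mul(Rational(-1, 2), Add(Mul(2, Rational(-1, 6)), Mul(-2, Rational(1, 7)))) = Mul(Rational(-1, 2), Add(Rational(-1, 3), Rational(-2, 7))) = Mul(Rational(-1, 2), Rational(-13, 21)) = Rational(13, 42) ≈ 0.30952)
Add(Mul(Function('T')(Function('P')(-3, Y), -1), 3), m) = Add(Mul(Add(5, Rational(1, 2)), 3), Rational(13, 42)) = Add(Mul(Rational(11, 2), 3), Rational(13, 42)) = Add(Rational(33, 2), Rational(13, 42)) = Rational(353, 21)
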